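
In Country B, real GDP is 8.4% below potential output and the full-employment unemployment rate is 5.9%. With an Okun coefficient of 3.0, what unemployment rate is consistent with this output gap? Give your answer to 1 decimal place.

8.7%

From Okun's law, u - u* = -(output gap)/β = -(-8.4)/3.0 = 2.8 points.
So u = 5.9 + 2.8 = 8.7%.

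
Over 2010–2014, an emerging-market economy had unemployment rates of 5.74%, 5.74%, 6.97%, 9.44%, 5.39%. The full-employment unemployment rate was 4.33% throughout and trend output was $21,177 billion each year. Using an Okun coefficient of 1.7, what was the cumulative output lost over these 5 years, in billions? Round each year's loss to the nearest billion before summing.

Year 2010: gap = -1.7 × (5.74 - 4.33) = -2.397%, loss ≈ 21177 × 2.397/100 ≈ 508.
Year 2011: gap = -1.7 × (5.74 - 4.33) = -2.397%, loss ≈ 21177 × 2.397/100 ≈ 508.
Year 2012: gap = -1.7 × (6.97 - 4.33) = -4.488%, loss ≈ 21177 × 4.488/100 ≈ 950.
Year 2013: gap = -1.7 × (9.44 - 4.33) = -8.687%, loss ≈ 21177 × 8.687/100 ≈ 1840.
Year 2014: gap = -1.7 × (5.39 - 4.33) = -1.802%, loss ≈ 21177 × 1.802/100 ≈ 382.
Total lost output = 508 + 508 + 950 + 1840 + 382 = 4188 billion.

$4,188 billion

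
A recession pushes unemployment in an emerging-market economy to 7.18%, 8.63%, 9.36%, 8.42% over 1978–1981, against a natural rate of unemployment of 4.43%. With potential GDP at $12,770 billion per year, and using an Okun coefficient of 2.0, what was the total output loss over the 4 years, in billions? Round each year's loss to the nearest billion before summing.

$4,053 billion

Year 1978: gap = -2.0 × (7.18 - 4.43) = -5.5%, loss ≈ 12770 × 5.5/100 ≈ 702.
Year 1979: gap = -2.0 × (8.63 - 4.43) = -8.4%, loss ≈ 12770 × 8.4/100 ≈ 1073.
Year 1980: gap = -2.0 × (9.36 - 4.43) = -9.86%, loss ≈ 12770 × 9.86/100 ≈ 1259.
Year 1981: gap = -2.0 × (8.42 - 4.43) = -7.98%, loss ≈ 12770 × 7.98/100 ≈ 1019.
Total lost output = 702 + 1073 + 1259 + 1019 = 4053 billion.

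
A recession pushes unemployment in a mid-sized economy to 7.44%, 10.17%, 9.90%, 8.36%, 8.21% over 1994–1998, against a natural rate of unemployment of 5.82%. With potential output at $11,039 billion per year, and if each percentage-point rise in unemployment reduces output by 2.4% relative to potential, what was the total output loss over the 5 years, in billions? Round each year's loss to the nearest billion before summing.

$3,968 billion

Year 1994: gap = -2.4 × (7.44 - 5.82) = -3.888%, loss ≈ 11039 × 3.888/100 ≈ 429.
Year 1995: gap = -2.4 × (10.17 - 5.82) = -10.44%, loss ≈ 11039 × 10.44/100 ≈ 1152.
Year 1996: gap = -2.4 × (9.9 - 5.82) = -9.792%, loss ≈ 11039 × 9.792/100 ≈ 1081.
Year 1997: gap = -2.4 × (8.36 - 5.82) = -6.096%, loss ≈ 11039 × 6.096/100 ≈ 673.
Year 1998: gap = -2.4 × (8.21 - 5.82) = -5.736%, loss ≈ 11039 × 5.736/100 ≈ 633.
Total lost output = 429 + 1152 + 1081 + 673 + 633 = 3968 billion.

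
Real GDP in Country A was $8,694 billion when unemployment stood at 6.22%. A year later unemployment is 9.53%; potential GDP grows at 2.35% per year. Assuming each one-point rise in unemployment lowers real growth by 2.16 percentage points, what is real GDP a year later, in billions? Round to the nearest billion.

Δu = 9.53 - 6.22 = 3.31 points.
Okun's law (growth form): g_Y = g_Y* - β × Δu = 2.35 - 2.16 × (3.31) = 2.35 - 7.1496 = -4.7996%.
Real GDP in the next year = 8694 × (1 - 4.7996/100) = 8694 × 0.952004 ≈ 8277 billion.

$8,277 billion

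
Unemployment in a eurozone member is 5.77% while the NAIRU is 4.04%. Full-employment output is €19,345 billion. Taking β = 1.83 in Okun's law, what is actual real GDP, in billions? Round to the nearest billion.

€18,733 billion

Unemployment gap = 5.77 - 4.04 = 1.73 points, so the output gap is -1.83 × 1.73 = -3.1659%.
Actual GDP = 19345 × (1 - 3.1659/100) = 19345 × 0.968341 ≈ 18733 billion.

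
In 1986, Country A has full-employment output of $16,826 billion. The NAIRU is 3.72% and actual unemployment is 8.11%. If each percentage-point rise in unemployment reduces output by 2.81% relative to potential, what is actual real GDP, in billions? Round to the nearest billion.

Unemployment gap = 8.11 - 3.72 = 4.39 points, so the output gap is -2.81 × 4.39 = -12.3359%.
Actual GDP = 16826 × (1 - 12.3359/100) = 16826 × 0.876641 ≈ 14750 billion.

$14,750 billion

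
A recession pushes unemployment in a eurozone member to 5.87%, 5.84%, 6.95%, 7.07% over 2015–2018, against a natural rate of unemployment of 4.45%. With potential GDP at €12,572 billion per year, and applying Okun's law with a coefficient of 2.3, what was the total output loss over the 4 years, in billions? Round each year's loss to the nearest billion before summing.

Year 2015: gap = -2.3 × (5.87 - 4.45) = -3.266%, loss ≈ 12572 × 3.266/100 ≈ 411.
Year 2016: gap = -2.3 × (5.84 - 4.45) = -3.197%, loss ≈ 12572 × 3.197/100 ≈ 402.
Year 2017: gap = -2.3 × (6.95 - 4.45) = -5.75%, loss ≈ 12572 × 5.75/100 ≈ 723.
Year 2018: gap = -2.3 × (7.07 - 4.45) = -6.026%, loss ≈ 12572 × 6.026/100 ≈ 758.
Total lost output = 411 + 402 + 723 + 758 = 2294 billion.

€2,294 billion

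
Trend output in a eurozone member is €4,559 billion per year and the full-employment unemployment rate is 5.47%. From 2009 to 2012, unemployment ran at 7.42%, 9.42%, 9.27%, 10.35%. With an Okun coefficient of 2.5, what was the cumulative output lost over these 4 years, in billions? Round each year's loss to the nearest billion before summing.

Year 2009: gap = -2.5 × (7.42 - 5.47) = -4.875%, loss ≈ 4559 × 4.875/100 ≈ 222.
Year 2010: gap = -2.5 × (9.42 - 5.47) = -9.875%, loss ≈ 4559 × 9.875/100 ≈ 450.
Year 2011: gap = -2.5 × (9.27 - 5.47) = -9.5%, loss ≈ 4559 × 9.5/100 ≈ 433.
Year 2012: gap = -2.5 × (10.35 - 5.47) = -12.2%, loss ≈ 4559 × 12.2/100 ≈ 556.
Total lost output = 222 + 450 + 433 + 556 = 1661 billion.

€1,661 billion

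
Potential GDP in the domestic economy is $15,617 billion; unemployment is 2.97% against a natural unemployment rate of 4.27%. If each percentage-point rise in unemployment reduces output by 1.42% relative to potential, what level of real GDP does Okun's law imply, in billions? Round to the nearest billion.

$15,905 billion

Unemployment gap = 2.97 - 4.27 = -1.3 points, so the output gap is -1.42 × (-1.3) = 1.846%.
Actual GDP = 15617 × (1 + 1.846/100) = 15617 × 1.01846 ≈ 15905 billion.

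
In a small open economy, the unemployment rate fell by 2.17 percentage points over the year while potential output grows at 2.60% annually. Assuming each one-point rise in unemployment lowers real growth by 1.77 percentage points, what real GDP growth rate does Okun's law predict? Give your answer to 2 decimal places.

Growth-rate Okun's law: g_Y = g_Y* - β × Δu.
g_Y = 2.60 - 1.77 × (-2.17) = 2.6 + 3.8409 = 6.4409%, i.e. 6.44% to 2 d.p.

6.44%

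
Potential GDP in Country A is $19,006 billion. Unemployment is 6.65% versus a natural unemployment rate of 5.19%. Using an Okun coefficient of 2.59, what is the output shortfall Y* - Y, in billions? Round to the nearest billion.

$719 billion

Output gap = -2.59 × (6.65 - 5.19) = -2.59 × 1.46 = -3.7814%.
Actual GDP ≈ 19006 × 0.962186 ≈ 18287 billion, so the shortfall is 19006 - 18287 = 719 billion.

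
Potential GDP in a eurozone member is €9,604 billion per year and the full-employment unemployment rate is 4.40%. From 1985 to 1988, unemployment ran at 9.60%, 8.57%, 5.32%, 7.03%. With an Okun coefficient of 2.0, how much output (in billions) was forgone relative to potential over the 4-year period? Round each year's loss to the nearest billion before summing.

€2,482 billion

Year 1985: gap = -2.0 × (9.6 - 4.4) = -10.4%, loss ≈ 9604 × 10.4/100 ≈ 999.
Year 1986: gap = -2.0 × (8.57 - 4.4) = -8.34%, loss ≈ 9604 × 8.34/100 ≈ 801.
Year 1987: gap = -2.0 × (5.32 - 4.4) = -1.84%, loss ≈ 9604 × 1.84/100 ≈ 177.
Year 1988: gap = -2.0 × (7.03 - 4.4) = -5.26%, loss ≈ 9604 × 5.26/100 ≈ 505.
Total lost output = 999 + 801 + 177 + 505 = 2482 billion.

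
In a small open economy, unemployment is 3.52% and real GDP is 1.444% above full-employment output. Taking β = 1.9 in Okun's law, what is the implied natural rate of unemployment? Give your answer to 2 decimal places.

From Okun's law, u - u* = -(output gap)/β = -(1.444)/1.9 = -0.76 points.
So u* = 3.52 + 0.76 = 4.28%.

4.28%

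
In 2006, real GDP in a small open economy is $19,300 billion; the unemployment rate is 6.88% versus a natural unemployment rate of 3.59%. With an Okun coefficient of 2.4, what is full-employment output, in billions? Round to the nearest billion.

$20,955 billion

Unemployment gap = 6.88 - 3.59 = 3.29 points, so output gap = -2.4 × 3.29 = -7.896%.
Since Y = Y* × (1 + gap/100), Y* = 19300/0.92104 ≈ 20955 billion.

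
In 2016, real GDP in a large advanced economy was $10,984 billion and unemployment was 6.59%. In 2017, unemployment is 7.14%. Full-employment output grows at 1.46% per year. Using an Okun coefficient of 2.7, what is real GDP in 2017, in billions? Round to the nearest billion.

Δu = 7.14 - 6.59 = 0.55 points.
Okun's law (growth form): g_Y = g_Y* - β × Δu = 1.46 - 2.7 × (0.55) = 1.46 - 1.485 = -0.025%.
Real GDP in the next year = 10984 × (1 - 0.025/100) = 10984 × 0.99975 ≈ 10981 billion.

$10,981 billion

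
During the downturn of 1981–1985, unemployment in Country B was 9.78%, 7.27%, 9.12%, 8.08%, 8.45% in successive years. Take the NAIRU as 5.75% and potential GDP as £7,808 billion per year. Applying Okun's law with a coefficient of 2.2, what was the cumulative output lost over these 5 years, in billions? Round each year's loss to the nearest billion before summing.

£2,396 billion

Year 1981: gap = -2.2 × (9.78 - 5.75) = -8.866%, loss ≈ 7808 × 8.866/100 ≈ 692.
Year 1982: gap = -2.2 × (7.27 - 5.75) = -3.344%, loss ≈ 7808 × 3.344/100 ≈ 261.
Year 1983: gap = -2.2 × (9.12 - 5.75) = -7.414%, loss ≈ 7808 × 7.414/100 ≈ 579.
Year 1984: gap = -2.2 × (8.08 - 5.75) = -5.126%, loss ≈ 7808 × 5.126/100 ≈ 400.
Year 1985: gap = -2.2 × (8.45 - 5.75) = -5.94%, loss ≈ 7808 × 5.94/100 ≈ 464.
Total lost output = 692 + 261 + 579 + 400 + 464 = 2396 billion.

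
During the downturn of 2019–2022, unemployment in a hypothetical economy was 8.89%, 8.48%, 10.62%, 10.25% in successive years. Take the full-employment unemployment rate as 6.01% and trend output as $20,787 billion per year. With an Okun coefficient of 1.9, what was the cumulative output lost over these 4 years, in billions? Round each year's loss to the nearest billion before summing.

Year 2019: gap = -1.9 × (8.89 - 6.01) = -5.472%, loss ≈ 20787 × 5.472/100 ≈ 1137.
Year 2020: gap = -1.9 × (8.48 - 6.01) = -4.693%, loss ≈ 20787 × 4.693/100 ≈ 976.
Year 2021: gap = -1.9 × (10.62 - 6.01) = -8.759%, loss ≈ 20787 × 8.759/100 ≈ 1821.
Year 2022: gap = -1.9 × (10.25 - 6.01) = -8.056%, loss ≈ 20787 × 8.056/100 ≈ 1675.
Total lost output = 1137 + 976 + 1821 + 1675 = 5609 billion.

$5,609 billion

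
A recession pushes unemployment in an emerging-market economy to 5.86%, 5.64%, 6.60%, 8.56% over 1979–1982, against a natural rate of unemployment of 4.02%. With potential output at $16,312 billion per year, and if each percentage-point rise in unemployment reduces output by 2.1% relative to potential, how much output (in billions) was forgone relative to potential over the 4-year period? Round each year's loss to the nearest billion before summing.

Year 1979: gap = -2.1 × (5.86 - 4.02) = -3.864%, loss ≈ 16312 × 3.864/100 ≈ 630.
Year 1980: gap = -2.1 × (5.64 - 4.02) = -3.402%, loss ≈ 16312 × 3.402/100 ≈ 555.
Year 1981: gap = -2.1 × (6.6 - 4.02) = -5.418%, loss ≈ 16312 × 5.418/100 ≈ 884.
Year 1982: gap = -2.1 × (8.56 - 4.02) = -9.534%, loss ≈ 16312 × 9.534/100 ≈ 1555.
Total lost output = 630 + 555 + 884 + 1555 = 3624 billion.

$3,624 billion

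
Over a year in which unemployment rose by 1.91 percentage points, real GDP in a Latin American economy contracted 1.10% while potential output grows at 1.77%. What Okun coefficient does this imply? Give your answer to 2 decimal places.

β ≈ 1.50

Growth form: g_Y = g_Y* - β × Δu, so β = (g_Y* - g_Y)/Δu.
β = (1.77 + 1.1)/1.91 = 2.87/1.91 = 1.50.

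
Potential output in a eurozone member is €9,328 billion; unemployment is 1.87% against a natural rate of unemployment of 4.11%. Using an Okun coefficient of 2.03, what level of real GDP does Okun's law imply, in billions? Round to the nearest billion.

Unemployment gap = 1.87 - 4.11 = -2.24 points, so the output gap is -2.03 × (-2.24) = 4.5472%.
Actual GDP = 9328 × (1 + 4.5472/100) = 9328 × 1.045472 ≈ 9752 billion.

€9,752 billion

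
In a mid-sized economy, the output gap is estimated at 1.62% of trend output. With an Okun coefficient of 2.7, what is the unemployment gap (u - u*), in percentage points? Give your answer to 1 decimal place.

-0.6 percentage points

Okun's law: output gap = -β × (u - u*), so u - u* = -(output gap)/β.
u - u* = -(1.62)/2.7 = -0.6 percentage points.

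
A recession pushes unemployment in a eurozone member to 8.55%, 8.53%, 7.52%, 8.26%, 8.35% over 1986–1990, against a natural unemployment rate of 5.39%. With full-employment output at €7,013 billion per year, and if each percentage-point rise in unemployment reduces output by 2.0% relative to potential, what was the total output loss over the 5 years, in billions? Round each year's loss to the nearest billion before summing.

Year 1986: gap = -2.0 × (8.55 - 5.39) = -6.32%, loss ≈ 7013 × 6.32/100 ≈ 443.
Year 1987: gap = -2.0 × (8.53 - 5.39) = -6.28%, loss ≈ 7013 × 6.28/100 ≈ 440.
Year 1988: gap = -2.0 × (7.52 - 5.39) = -4.26%, loss ≈ 7013 × 4.26/100 ≈ 299.
Year 1989: gap = -2.0 × (8.26 - 5.39) = -5.74%, loss ≈ 7013 × 5.74/100 ≈ 403.
Year 1990: gap = -2.0 × (8.35 - 5.39) = -5.92%, loss ≈ 7013 × 5.92/100 ≈ 415.
Total lost output = 443 + 440 + 299 + 403 + 415 = 2000 billion.

€2,000 billion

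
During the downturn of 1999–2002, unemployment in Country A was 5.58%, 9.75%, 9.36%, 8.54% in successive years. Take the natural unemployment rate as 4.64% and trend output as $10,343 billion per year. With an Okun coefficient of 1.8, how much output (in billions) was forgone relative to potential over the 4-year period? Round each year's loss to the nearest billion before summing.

$2,731 billion

Year 1999: gap = -1.8 × (5.58 - 4.64) = -1.692%, loss ≈ 10343 × 1.692/100 ≈ 175.
Year 2000: gap = -1.8 × (9.75 - 4.64) = -9.198%, loss ≈ 10343 × 9.198/100 ≈ 951.
Year 2001: gap = -1.8 × (9.36 - 4.64) = -8.496%, loss ≈ 10343 × 8.496/100 ≈ 879.
Year 2002: gap = -1.8 × (8.54 - 4.64) = -7.02%, loss ≈ 10343 × 7.02/100 ≈ 726.
Total lost output = 175 + 951 + 879 + 726 = 2731 billion.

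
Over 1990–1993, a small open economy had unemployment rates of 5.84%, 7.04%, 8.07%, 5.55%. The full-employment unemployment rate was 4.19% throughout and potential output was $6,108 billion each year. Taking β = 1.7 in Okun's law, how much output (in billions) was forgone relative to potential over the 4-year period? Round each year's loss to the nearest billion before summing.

Year 1990: gap = -1.7 × (5.84 - 4.19) = -2.805%, loss ≈ 6108 × 2.805/100 ≈ 171.
Year 1991: gap = -1.7 × (7.04 - 4.19) = -4.845%, loss ≈ 6108 × 4.845/100 ≈ 296.
Year 1992: gap = -1.7 × (8.07 - 4.19) = -6.596%, loss ≈ 6108 × 6.596/100 ≈ 403.
Year 1993: gap = -1.7 × (5.55 - 4.19) = -2.312%, loss ≈ 6108 × 2.312/100 ≈ 141.
Total lost output = 171 + 296 + 403 + 141 = 1011 billion.

$1,011 billion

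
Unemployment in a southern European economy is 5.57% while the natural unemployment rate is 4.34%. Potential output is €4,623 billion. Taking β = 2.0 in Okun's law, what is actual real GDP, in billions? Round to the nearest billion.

€4,509 billion

Unemployment gap = 5.57 - 4.34 = 1.23 points, so the output gap is -2 × 1.23 = -2.46%.
Actual GDP = 4623 × (1 - 2.46/100) = 4623 × 0.9754 ≈ 4509 billion.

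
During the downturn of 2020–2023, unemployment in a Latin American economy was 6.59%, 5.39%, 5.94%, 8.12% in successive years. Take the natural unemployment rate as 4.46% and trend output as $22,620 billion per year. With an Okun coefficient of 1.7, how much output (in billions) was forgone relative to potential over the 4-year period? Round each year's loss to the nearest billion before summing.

$3,153 billion

Year 2020: gap = -1.7 × (6.59 - 4.46) = -3.621%, loss ≈ 22620 × 3.621/100 ≈ 819.
Year 2021: gap = -1.7 × (5.39 - 4.46) = -1.581%, loss ≈ 22620 × 1.581/100 ≈ 358.
Year 2022: gap = -1.7 × (5.94 - 4.46) = -2.516%, loss ≈ 22620 × 2.516/100 ≈ 569.
Year 2023: gap = -1.7 × (8.12 - 4.46) = -6.222%, loss ≈ 22620 × 6.222/100 ≈ 1407.
Total lost output = 819 + 358 + 569 + 1407 = 3153 billion.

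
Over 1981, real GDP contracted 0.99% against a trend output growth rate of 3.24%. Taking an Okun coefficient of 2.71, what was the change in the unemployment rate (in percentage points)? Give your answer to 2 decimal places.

1.56 percentage points

Growth-rate Okun's law: g_Y = g_Y* - β × Δu, so Δu = (g_Y* - g_Y)/β.
Δu = (3.24 + 0.99)/2.71 = 4.23/2.71 = 1.56 percentage points.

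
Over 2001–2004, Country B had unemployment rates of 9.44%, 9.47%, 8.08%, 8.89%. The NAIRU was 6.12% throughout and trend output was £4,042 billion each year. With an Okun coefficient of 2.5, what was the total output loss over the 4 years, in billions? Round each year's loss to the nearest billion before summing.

£1,152 billion

Year 2001: gap = -2.5 × (9.44 - 6.12) = -8.3%, loss ≈ 4042 × 8.3/100 ≈ 335.
Year 2002: gap = -2.5 × (9.47 - 6.12) = -8.375%, loss ≈ 4042 × 8.375/100 ≈ 339.
Year 2003: gap = -2.5 × (8.08 - 6.12) = -4.9%, loss ≈ 4042 × 4.9/100 ≈ 198.
Year 2004: gap = -2.5 × (8.89 - 6.12) = -6.925%, loss ≈ 4042 × 6.925/100 ≈ 280.
Total lost output = 335 + 339 + 198 + 280 = 1152 billion.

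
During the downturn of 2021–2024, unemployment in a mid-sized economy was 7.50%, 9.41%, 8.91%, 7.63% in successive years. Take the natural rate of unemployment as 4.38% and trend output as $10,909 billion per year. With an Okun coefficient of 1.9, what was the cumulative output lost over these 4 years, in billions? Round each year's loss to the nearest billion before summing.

Year 2021: gap = -1.9 × (7.5 - 4.38) = -5.928%, loss ≈ 10909 × 5.928/100 ≈ 647.
Year 2022: gap = -1.9 × (9.41 - 4.38) = -9.557%, loss ≈ 10909 × 9.557/100 ≈ 1043.
Year 2023: gap = -1.9 × (8.91 - 4.38) = -8.607%, loss ≈ 10909 × 8.607/100 ≈ 939.
Year 2024: gap = -1.9 × (7.63 - 4.38) = -6.175%, loss ≈ 10909 × 6.175/100 ≈ 674.
Total lost output = 647 + 1043 + 939 + 674 = 3303 billion.

$3,303 billion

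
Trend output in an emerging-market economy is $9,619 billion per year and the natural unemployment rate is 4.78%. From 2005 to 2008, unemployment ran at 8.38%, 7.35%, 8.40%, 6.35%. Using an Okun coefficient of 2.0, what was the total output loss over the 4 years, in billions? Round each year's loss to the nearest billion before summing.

$2,185 billion

Year 2005: gap = -2.0 × (8.38 - 4.78) = -7.2%, loss ≈ 9619 × 7.2/100 ≈ 693.
Year 2006: gap = -2.0 × (7.35 - 4.78) = -5.14%, loss ≈ 9619 × 5.14/100 ≈ 494.
Year 2007: gap = -2.0 × (8.4 - 4.78) = -7.24%, loss ≈ 9619 × 7.24/100 ≈ 696.
Year 2008: gap = -2.0 × (6.35 - 4.78) = -3.14%, loss ≈ 9619 × 3.14/100 ≈ 302.
Total lost output = 693 + 494 + 696 + 302 = 2185 billion.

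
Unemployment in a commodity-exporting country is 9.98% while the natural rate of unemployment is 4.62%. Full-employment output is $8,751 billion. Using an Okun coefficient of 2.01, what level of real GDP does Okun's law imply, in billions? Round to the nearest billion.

Unemployment gap = 9.98 - 4.62 = 5.36 points, so the output gap is -2.01 × 5.36 = -10.7736%.
Actual GDP = 8751 × (1 - 10.7736/100) = 8751 × 0.892264 ≈ 7808 billion.

$7,808 billion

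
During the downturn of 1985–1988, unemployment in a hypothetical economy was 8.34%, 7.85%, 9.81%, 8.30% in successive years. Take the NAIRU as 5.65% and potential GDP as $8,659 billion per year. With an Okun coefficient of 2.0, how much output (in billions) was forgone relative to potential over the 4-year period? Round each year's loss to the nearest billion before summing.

$2,026 billion

Year 1985: gap = -2.0 × (8.34 - 5.65) = -5.38%, loss ≈ 8659 × 5.38/100 ≈ 466.
Year 1986: gap = -2.0 × (7.85 - 5.65) = -4.4%, loss ≈ 8659 × 4.4/100 ≈ 381.
Year 1987: gap = -2.0 × (9.81 - 5.65) = -8.32%, loss ≈ 8659 × 8.32/100 ≈ 720.
Year 1988: gap = -2.0 × (8.3 - 5.65) = -5.3%, loss ≈ 8659 × 5.3/100 ≈ 459.
Total lost output = 466 + 381 + 720 + 459 = 2026 billion.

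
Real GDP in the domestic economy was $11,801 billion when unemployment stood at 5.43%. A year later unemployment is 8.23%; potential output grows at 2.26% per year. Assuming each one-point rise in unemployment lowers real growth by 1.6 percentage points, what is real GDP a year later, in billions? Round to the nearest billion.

Δu = 8.23 - 5.43 = 2.8 points.
Okun's law (growth form): g_Y = g_Y* - β × Δu = 2.26 - 1.6 × (2.80) = 2.26 - 4.48 = -2.22%.
Real GDP in the next year = 11801 × (1 - 2.22/100) = 11801 × 0.9778 ≈ 11539 billion.

$11,539 billion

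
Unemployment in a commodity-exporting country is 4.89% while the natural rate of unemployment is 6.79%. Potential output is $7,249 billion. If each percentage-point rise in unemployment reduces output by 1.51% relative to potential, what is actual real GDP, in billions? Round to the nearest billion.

Unemployment gap = 4.89 - 6.79 = -1.9 points, so the output gap is -1.51 × (-1.9) = 2.869%.
Actual GDP = 7249 × (1 + 2.869/100) = 7249 × 1.02869 ≈ 7457 billion.

$7,457 billion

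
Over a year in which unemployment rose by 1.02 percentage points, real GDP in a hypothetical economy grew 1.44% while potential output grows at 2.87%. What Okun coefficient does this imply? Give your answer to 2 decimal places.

Growth form: g_Y = g_Y* - β × Δu, so β = (g_Y* - g_Y)/Δu.
β = (2.87 - 1.44)/1.02 = 1.43/1.02 = 1.40.

β ≈ 1.40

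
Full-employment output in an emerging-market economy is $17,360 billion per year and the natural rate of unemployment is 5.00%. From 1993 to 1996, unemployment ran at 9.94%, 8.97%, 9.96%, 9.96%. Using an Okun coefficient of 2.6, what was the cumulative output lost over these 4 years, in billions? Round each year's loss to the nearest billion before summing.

$8,500 billion

Year 1993: gap = -2.6 × (9.94 - 5) = -12.844%, loss ≈ 17360 × 12.844/100 ≈ 2230.
Year 1994: gap = -2.6 × (8.97 - 5) = -10.322%, loss ≈ 17360 × 10.322/100 ≈ 1792.
Year 1995: gap = -2.6 × (9.96 - 5) = -12.896%, loss ≈ 17360 × 12.896/100 ≈ 2239.
Year 1996: gap = -2.6 × (9.96 - 5) = -12.896%, loss ≈ 17360 × 12.896/100 ≈ 2239.
Total lost output = 2230 + 1792 + 2239 + 2239 = 8500 billion.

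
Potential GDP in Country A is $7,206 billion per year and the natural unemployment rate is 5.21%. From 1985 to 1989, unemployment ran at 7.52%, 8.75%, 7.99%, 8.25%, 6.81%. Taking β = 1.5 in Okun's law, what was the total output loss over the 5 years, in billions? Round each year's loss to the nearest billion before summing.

$1,435 billion

Year 1985: gap = -1.5 × (7.52 - 5.21) = -3.465%, loss ≈ 7206 × 3.465/100 ≈ 250.
Year 1986: gap = -1.5 × (8.75 - 5.21) = -5.31%, loss ≈ 7206 × 5.31/100 ≈ 383.
Year 1987: gap = -1.5 × (7.99 - 5.21) = -4.17%, loss ≈ 7206 × 4.17/100 ≈ 300.
Year 1988: gap = -1.5 × (8.25 - 5.21) = -4.56%, loss ≈ 7206 × 4.56/100 ≈ 329.
Year 1989: gap = -1.5 × (6.81 - 5.21) = -2.4%, loss ≈ 7206 × 2.4/100 ≈ 173.
Total lost output = 250 + 383 + 300 + 329 + 173 = 1435 billion.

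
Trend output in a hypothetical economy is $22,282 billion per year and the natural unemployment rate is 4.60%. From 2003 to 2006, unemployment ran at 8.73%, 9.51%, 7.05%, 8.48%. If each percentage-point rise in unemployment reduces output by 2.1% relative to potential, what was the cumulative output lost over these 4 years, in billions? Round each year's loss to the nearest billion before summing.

Year 2003: gap = -2.1 × (8.73 - 4.6) = -8.673%, loss ≈ 22282 × 8.673/100 ≈ 1933.
Year 2004: gap = -2.1 × (9.51 - 4.6) = -10.311%, loss ≈ 22282 × 10.311/100 ≈ 2297.
Year 2005: gap = -2.1 × (7.05 - 4.6) = -5.145%, loss ≈ 22282 × 5.145/100 ≈ 1146.
Year 2006: gap = -2.1 × (8.48 - 4.6) = -8.148%, loss ≈ 22282 × 8.148/100 ≈ 1816.
Total lost output = 1933 + 2297 + 1146 + 1816 = 7192 billion.

$7,192 billion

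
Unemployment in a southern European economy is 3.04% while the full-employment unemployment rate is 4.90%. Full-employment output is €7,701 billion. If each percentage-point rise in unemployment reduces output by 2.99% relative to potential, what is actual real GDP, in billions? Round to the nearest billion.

Unemployment gap = 3.04 - 4.9 = -1.86 points, so the output gap is -2.99 × (-1.86) = 5.5614%.
Actual GDP = 7701 × (1 + 5.5614/100) = 7701 × 1.055614 ≈ 8129 billion.

€8,129 billion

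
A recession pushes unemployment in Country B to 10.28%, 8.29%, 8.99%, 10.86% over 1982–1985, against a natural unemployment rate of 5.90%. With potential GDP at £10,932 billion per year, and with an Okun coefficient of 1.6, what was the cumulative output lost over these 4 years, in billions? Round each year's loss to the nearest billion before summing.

£2,592 billion

Year 1982: gap = -1.6 × (10.28 - 5.9) = -7.008%, loss ≈ 10932 × 7.008/100 ≈ 766.
Year 1983: gap = -1.6 × (8.29 - 5.9) = -3.824%, loss ≈ 10932 × 3.824/100 ≈ 418.
Year 1984: gap = -1.6 × (8.99 - 5.9) = -4.944%, loss ≈ 10932 × 4.944/100 ≈ 540.
Year 1985: gap = -1.6 × (10.86 - 5.9) = -7.936%, loss ≈ 10932 × 7.936/100 ≈ 868.
Total lost output = 766 + 418 + 540 + 868 = 2592 billion.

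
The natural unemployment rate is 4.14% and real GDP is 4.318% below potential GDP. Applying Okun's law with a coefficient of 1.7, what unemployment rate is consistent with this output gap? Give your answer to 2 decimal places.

6.68%

From Okun's law, u - u* = -(output gap)/β = -(-4.318)/1.7 = 2.54 points.
So u = 4.14 + 2.54 = 6.68%.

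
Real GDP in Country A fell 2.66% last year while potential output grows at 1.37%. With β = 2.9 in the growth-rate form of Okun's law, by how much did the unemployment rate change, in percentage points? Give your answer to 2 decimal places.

Growth-rate Okun's law: g_Y = g_Y* - β × Δu, so Δu = (g_Y* - g_Y)/β.
Δu = (1.37 + 2.66)/2.9 = 4.03/2.9 = 1.39 percentage points.

1.39 percentage points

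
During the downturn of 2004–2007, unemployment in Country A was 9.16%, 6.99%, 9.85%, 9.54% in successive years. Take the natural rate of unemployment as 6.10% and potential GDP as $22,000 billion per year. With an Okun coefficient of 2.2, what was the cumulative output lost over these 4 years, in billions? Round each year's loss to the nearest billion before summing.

Year 2004: gap = -2.2 × (9.16 - 6.1) = -6.732%, loss ≈ 22000 × 6.732/100 ≈ 1481.
Year 2005: gap = -2.2 × (6.99 - 6.1) = -1.958%, loss ≈ 22000 × 1.958/100 ≈ 431.
Year 2006: gap = -2.2 × (9.85 - 6.1) = -8.25%, loss ≈ 22000 × 8.25/100 ≈ 1815.
Year 2007: gap = -2.2 × (9.54 - 6.1) = -7.568%, loss ≈ 22000 × 7.568/100 ≈ 1665.
Total lost output = 1481 + 431 + 1815 + 1665 = 5392 billion.

$5,392 billion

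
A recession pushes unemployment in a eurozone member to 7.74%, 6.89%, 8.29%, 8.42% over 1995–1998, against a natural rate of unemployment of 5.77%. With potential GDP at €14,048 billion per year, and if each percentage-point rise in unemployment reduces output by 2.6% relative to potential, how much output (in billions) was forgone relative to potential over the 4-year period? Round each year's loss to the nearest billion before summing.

Year 1995: gap = -2.6 × (7.74 - 5.77) = -5.122%, loss ≈ 14048 × 5.122/100 ≈ 720.
Year 1996: gap = -2.6 × (6.89 - 5.77) = -2.912%, loss ≈ 14048 × 2.912/100 ≈ 409.
Year 1997: gap = -2.6 × (8.29 - 5.77) = -6.552%, loss ≈ 14048 × 6.552/100 ≈ 920.
Year 1998: gap = -2.6 × (8.42 - 5.77) = -6.89%, loss ≈ 14048 × 6.89/100 ≈ 968.
Total lost output = 720 + 409 + 920 + 968 = 3017 billion.

€3,017 billion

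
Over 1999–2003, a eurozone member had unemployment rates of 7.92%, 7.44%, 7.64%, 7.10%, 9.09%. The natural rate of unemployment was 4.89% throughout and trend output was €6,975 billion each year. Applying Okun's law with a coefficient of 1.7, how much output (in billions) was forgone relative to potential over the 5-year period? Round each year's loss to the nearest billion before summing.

Year 1999: gap = -1.7 × (7.92 - 4.89) = -5.151%, loss ≈ 6975 × 5.151/100 ≈ 359.
Year 2000: gap = -1.7 × (7.44 - 4.89) = -4.335%, loss ≈ 6975 × 4.335/100 ≈ 302.
Year 2001: gap = -1.7 × (7.64 - 4.89) = -4.675%, loss ≈ 6975 × 4.675/100 ≈ 326.
Year 2002: gap = -1.7 × (7.1 - 4.89) = -3.757%, loss ≈ 6975 × 3.757/100 ≈ 262.
Year 2003: gap = -1.7 × (9.09 - 4.89) = -7.14%, loss ≈ 6975 × 7.14/100 ≈ 498.
Total lost output = 359 + 302 + 326 + 262 + 498 = 1747 billion.

€1,747 billion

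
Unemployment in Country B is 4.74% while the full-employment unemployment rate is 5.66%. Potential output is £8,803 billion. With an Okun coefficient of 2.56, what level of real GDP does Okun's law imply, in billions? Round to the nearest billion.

Unemployment gap = 4.74 - 5.66 = -0.92 points, so the output gap is -2.56 × (-0.92) = 2.3552%.
Actual GDP = 8803 × (1 + 2.3552/100) = 8803 × 1.023552 ≈ 9010 billion.

£9,010 billion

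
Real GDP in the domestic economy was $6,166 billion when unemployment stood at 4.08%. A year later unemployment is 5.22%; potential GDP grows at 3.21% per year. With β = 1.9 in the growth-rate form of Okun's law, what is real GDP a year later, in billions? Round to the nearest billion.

Δu = 5.22 - 4.08 = 1.14 points.
Okun's law (growth form): g_Y = g_Y* - β × Δu = 3.21 - 1.9 × (1.14) = 3.21 - 2.166 = 1.044%.
Real GDP in the next year = 6166 × (1 + 1.044/100) = 6166 × 1.01044 ≈ 6230 billion.

$6,230 billion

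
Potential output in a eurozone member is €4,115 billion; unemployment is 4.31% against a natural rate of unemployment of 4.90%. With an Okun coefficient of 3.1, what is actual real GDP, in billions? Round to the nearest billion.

Unemployment gap = 4.31 - 4.9 = -0.59 points, so the output gap is -3.1 × (-0.59) = 1.829%.
Actual GDP = 4115 × (1 + 1.829/100) = 4115 × 1.01829 ≈ 4190 billion.

€4,190 billion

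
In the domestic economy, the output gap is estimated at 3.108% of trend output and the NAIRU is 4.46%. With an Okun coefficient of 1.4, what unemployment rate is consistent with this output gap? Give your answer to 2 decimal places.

From Okun's law, u - u* = -(output gap)/β = -(3.108)/1.4 = -2.22 points.
So u = 4.46 - 2.22 = 2.24%.

2.24%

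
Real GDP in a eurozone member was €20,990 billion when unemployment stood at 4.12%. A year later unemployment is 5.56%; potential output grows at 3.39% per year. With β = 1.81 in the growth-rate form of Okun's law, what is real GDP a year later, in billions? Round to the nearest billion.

Δu = 5.56 - 4.12 = 1.44 points.
Okun's law (growth form): g_Y = g_Y* - β × Δu = 3.39 - 1.81 × (1.44) = 3.39 - 2.6064 = 0.7836%.
Real GDP in the next year = 20990 × (1 + 0.7836/100) = 20990 × 1.007836 ≈ 21154 billion.

€21,154 billion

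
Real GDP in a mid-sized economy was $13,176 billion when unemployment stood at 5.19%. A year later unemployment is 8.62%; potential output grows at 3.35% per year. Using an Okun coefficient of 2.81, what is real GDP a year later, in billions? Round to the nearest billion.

$12,347 billion

Δu = 8.62 - 5.19 = 3.43 points.
Okun's law (growth form): g_Y = g_Y* - β × Δu = 3.35 - 2.81 × (3.43) = 3.35 - 9.6383 = -6.2883%.
Real GDP in the next year = 13176 × (1 - 6.2883/100) = 13176 × 0.937117 ≈ 12347 billion.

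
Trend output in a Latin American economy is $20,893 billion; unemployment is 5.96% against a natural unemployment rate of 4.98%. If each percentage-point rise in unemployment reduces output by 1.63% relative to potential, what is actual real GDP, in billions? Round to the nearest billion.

Unemployment gap = 5.96 - 4.98 = 0.98 points, so the output gap is -1.63 × 0.98 = -1.5974%.
Actual GDP = 20893 × (1 - 1.5974/100) = 20893 × 0.984026 ≈ 20559 billion.

$20,559 billion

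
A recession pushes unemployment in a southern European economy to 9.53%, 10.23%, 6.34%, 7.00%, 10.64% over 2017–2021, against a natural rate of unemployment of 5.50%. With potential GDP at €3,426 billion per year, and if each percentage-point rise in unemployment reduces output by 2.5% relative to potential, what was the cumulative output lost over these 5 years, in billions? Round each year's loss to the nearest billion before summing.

€1,390 billion

Year 2017: gap = -2.5 × (9.53 - 5.5) = -10.075%, loss ≈ 3426 × 10.075/100 ≈ 345.
Year 2018: gap = -2.5 × (10.23 - 5.5) = -11.825%, loss ≈ 3426 × 11.825/100 ≈ 405.
Year 2019: gap = -2.5 × (6.34 - 5.5) = -2.1%, loss ≈ 3426 × 2.1/100 ≈ 72.
Year 2020: gap = -2.5 × (7 - 5.5) = -3.75%, loss ≈ 3426 × 3.75/100 ≈ 128.
Year 2021: gap = -2.5 × (10.64 - 5.5) = -12.85%, loss ≈ 3426 × 12.85/100 ≈ 440.
Total lost output = 345 + 405 + 72 + 128 + 440 = 1390 billion.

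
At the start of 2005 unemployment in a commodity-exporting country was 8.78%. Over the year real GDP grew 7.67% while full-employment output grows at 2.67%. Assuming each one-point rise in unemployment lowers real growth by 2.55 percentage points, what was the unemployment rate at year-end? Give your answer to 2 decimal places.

6.82%

Growth-rate Okun's law: g_Y = g_Y* - β × Δu, so Δu = (g_Y* - g_Y)/β.
Δu = (2.67 - 7.67)/2.55 = -5/2.55 = -1.96 percentage points.
Year-end unemployment = 8.78 - 1.96 = 6.82%.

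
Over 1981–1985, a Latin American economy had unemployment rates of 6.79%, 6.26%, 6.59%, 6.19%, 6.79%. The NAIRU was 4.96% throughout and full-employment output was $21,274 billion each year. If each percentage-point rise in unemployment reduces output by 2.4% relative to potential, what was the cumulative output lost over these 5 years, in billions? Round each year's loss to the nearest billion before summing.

Year 1981: gap = -2.4 × (6.79 - 4.96) = -4.392%, loss ≈ 21274 × 4.392/100 ≈ 934.
Year 1982: gap = -2.4 × (6.26 - 4.96) = -3.12%, loss ≈ 21274 × 3.12/100 ≈ 664.
Year 1983: gap = -2.4 × (6.59 - 4.96) = -3.912%, loss ≈ 21274 × 3.912/100 ≈ 832.
Year 1984: gap = -2.4 × (6.19 - 4.96) = -2.952%, loss ≈ 21274 × 2.952/100 ≈ 628.
Year 1985: gap = -2.4 × (6.79 - 4.96) = -4.392%, loss ≈ 21274 × 4.392/100 ≈ 934.
Total lost output = 934 + 664 + 832 + 628 + 934 = 3992 billion.

$3,992 billion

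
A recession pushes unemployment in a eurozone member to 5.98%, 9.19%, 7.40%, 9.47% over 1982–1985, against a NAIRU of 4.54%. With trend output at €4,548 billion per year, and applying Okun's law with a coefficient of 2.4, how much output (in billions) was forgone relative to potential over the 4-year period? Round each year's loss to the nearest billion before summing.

€1,515 billion

Year 1982: gap = -2.4 × (5.98 - 4.54) = -3.456%, loss ≈ 4548 × 3.456/100 ≈ 157.
Year 1983: gap = -2.4 × (9.19 - 4.54) = -11.16%, loss ≈ 4548 × 11.16/100 ≈ 508.
Year 1984: gap = -2.4 × (7.4 - 4.54) = -6.864%, loss ≈ 4548 × 6.864/100 ≈ 312.
Year 1985: gap = -2.4 × (9.47 - 4.54) = -11.832%, loss ≈ 4548 × 11.832/100 ≈ 538.
Total lost output = 157 + 508 + 312 + 538 = 1515 billion.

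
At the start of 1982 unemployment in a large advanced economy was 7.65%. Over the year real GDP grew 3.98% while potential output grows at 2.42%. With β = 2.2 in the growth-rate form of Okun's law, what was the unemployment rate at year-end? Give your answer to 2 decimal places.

6.94%

Growth-rate Okun's law: g_Y = g_Y* - β × Δu, so Δu = (g_Y* - g_Y)/β.
Δu = (2.42 - 3.98)/2.2 = -1.56/2.2 = -0.71 percentage points.
Year-end unemployment = 7.65 - 0.71 = 6.94%.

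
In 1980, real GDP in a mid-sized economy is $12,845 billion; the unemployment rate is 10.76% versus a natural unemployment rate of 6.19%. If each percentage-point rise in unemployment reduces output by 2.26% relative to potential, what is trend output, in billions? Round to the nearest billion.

$14,324 billion

Unemployment gap = 10.76 - 6.19 = 4.57 points, so output gap = -2.26 × 4.57 = -10.3282%.
Since Y = Y* × (1 + gap/100), Y* = 12845/0.896718 ≈ 14324 billion.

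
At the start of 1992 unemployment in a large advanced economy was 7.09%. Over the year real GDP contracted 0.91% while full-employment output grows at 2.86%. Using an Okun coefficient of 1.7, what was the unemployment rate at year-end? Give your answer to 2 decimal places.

Growth-rate Okun's law: g_Y = g_Y* - β × Δu, so Δu = (g_Y* - g_Y)/β.
Δu = (2.86 + 0.91)/1.7 = 3.77/1.7 = 2.22 percentage points.
Year-end unemployment = 7.09 + 2.22 = 9.31%.

9.31%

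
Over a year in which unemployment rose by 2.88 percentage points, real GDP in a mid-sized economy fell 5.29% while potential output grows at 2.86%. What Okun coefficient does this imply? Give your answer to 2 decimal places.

Growth form: g_Y = g_Y* - β × Δu, so β = (g_Y* - g_Y)/Δu.
β = (2.86 + 5.29)/2.88 = 8.15/2.88 = 2.83.

β ≈ 2.83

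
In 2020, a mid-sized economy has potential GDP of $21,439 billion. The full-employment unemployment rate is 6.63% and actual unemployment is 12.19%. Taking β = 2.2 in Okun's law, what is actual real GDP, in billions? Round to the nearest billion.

Unemployment gap = 12.19 - 6.63 = 5.56 points, so the output gap is -2.2 × 5.56 = -12.232%.
Actual GDP = 21439 × (1 - 12.232/100) = 21439 × 0.87768 ≈ 18817 billion.

$18,817 billion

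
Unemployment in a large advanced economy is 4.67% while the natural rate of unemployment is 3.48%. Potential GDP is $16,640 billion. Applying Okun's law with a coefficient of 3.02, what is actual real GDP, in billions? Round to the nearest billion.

$16,042 billion

Unemployment gap = 4.67 - 3.48 = 1.19 points, so the output gap is -3.02 × 1.19 = -3.5938%.
Actual GDP = 16640 × (1 - 3.5938/100) = 16640 × 0.964062 ≈ 16042 billion.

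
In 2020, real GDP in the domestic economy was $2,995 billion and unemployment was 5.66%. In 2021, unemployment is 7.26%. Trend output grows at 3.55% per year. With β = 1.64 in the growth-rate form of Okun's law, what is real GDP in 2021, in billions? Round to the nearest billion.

$3,023 billion

Δu = 7.26 - 5.66 = 1.6 points.
Okun's law (growth form): g_Y = g_Y* - β × Δu = 3.55 - 1.64 × (1.60) = 3.55 - 2.624 = 0.926%.
Real GDP in the next year = 2995 × (1 + 0.926/100) = 2995 × 1.00926 ≈ 3023 billion.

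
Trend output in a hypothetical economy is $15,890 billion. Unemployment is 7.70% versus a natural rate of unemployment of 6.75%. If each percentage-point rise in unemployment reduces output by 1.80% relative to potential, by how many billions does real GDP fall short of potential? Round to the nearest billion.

Output gap = -1.80 × (7.7 - 6.75) = -1.8 × 0.95 = -1.71%.
Actual GDP ≈ 15890 × 0.9829 ≈ 15618 billion, so the shortfall is 15890 - 15618 = 272 billion.

$272 billion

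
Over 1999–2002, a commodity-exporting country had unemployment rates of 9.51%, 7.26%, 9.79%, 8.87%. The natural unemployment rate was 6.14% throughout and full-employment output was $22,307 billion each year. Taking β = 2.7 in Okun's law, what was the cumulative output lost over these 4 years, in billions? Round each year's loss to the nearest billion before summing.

Year 1999: gap = -2.7 × (9.51 - 6.14) = -9.099%, loss ≈ 22307 × 9.099/100 ≈ 2030.
Year 2000: gap = -2.7 × (7.26 - 6.14) = -3.024%, loss ≈ 22307 × 3.024/100 ≈ 675.
Year 2001: gap = -2.7 × (9.79 - 6.14) = -9.855%, loss ≈ 22307 × 9.855/100 ≈ 2198.
Year 2002: gap = -2.7 × (8.87 - 6.14) = -7.371%, loss ≈ 22307 × 7.371/100 ≈ 1644.
Total lost output = 2030 + 675 + 2198 + 1644 = 6547 billion.

$6,547 billion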